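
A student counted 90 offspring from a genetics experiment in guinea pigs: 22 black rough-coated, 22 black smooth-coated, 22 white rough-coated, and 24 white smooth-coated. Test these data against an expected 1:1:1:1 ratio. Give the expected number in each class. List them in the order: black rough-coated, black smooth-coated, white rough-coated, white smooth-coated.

Total ratio parts = 4. Expected numbers out of 90:
  black rough-coated: 90 × 1/4 = 22.5
  black smooth-coated: 90 × 1/4 = 22.5
  white rough-coated: 90 × 1/4 = 22.5
  white smooth-coated: 90 × 1/4 = 22.5

22.5, 22.5, 22.5, 22.5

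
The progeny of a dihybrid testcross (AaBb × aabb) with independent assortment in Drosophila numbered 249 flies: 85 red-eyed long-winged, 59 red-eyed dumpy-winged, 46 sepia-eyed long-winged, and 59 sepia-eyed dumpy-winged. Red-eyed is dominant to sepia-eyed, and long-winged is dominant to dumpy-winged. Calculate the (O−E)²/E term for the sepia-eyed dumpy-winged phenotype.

0.170

A dihybrid testcross with independent assortment gives a 1:1:1:1 ratio.
The 1:1:1:1 ratio has 4 parts, so with N = 249 the expected counts are:
  red-eyed long-winged: 249 × 1/4 = 62.25
  red-eyed dumpy-winged: 249 × 1/4 = 62.25
  sepia-eyed long-winged: 249 × 1/4 = 62.25
  sepia-eyed dumpy-winged: 249 × 1/4 = 62.25
Contribution of sepia-eyed dumpy-winged: (59 − 62.25)² / 62.25 = 0.1697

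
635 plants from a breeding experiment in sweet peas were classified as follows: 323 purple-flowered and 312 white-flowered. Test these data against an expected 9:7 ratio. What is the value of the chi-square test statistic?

Expected counts for N = 635 under a 9:7 ratio (total parts = 16):
  purple-flowered: 635 × 9/16 = 357.1875
  white-flowered: 635 × 7/16 = 277.8125
χ² = Σ (O − E)² / E
  purple-flowered: (323 − 357.1875)² / 357.1875 = 3.2722
  white-flowered: (312 − 277.8125)² / 277.8125 = 4.2071
χ² = 3.2722 + 4.2071 = 7.4793 ≈ 7.479

7.479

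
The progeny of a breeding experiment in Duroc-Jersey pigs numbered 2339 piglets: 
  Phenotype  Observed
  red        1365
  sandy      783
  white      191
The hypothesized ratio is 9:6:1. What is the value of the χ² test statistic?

25.686

The 9:6:1 ratio has 16 parts, so with N = 2339 the expected counts are:
  red: 2339 × 9/16 = 1315.6875
  sandy: 2339 × 6/16 = 877.125
  white: 2339 × 1/16 = 146.1875
χ² = Σ (O − E)² / E
  red: (1365 − 1315.6875)² / 1315.6875 = 1.8483
  sandy: (783 − 877.125)² / 877.125 = 10.1006
  white: (191 − 146.1875)² / 146.1875 = 13.7369
χ² = 1.8483 + 10.1006 + 13.7369 = 25.6858 ≈ 25.686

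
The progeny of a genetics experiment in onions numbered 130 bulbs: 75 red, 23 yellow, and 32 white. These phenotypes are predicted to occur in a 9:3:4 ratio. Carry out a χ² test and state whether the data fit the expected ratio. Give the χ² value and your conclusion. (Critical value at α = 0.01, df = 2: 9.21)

Expected counts for N = 130 under a 9:3:4 ratio (total parts = 16):
  red: 130 × 9/16 = 73.125
  yellow: 130 × 3/16 = 24.375
  white: 130 × 4/16 = 32.5
χ² = Σ (O − E)² / E
  red: (75 − 73.125)² / 73.125 = 0.0481
  yellow: (23 − 24.375)² / 24.375 = 0.0776
  white: (32 − 32.5)² / 32.5 = 0.0077
χ² = 0.0481 + 0.0776 + 0.0077 = 0.1334 ≈ 0.133
Degrees of freedom = 3 − 1 = 2; critical value at α = 0.01 is 9.21.
Since 0.133 < 9.21, we fail to reject the null hypothesis — the data are consistent with the 9:3:4 ratio.

0.133; consistent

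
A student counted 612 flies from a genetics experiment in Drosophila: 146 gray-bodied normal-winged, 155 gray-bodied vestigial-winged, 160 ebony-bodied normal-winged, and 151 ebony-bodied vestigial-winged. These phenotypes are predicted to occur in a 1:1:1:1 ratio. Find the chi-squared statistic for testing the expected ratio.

0.693

Under the 1:1:1:1 hypothesis (Σ ratio = 4, N = 612):
  gray-bodied normal-winged: 612 × 1/4 = 153
  gray-bodied vestigial-winged: 612 × 1/4 = 153
  ebony-bodied normal-winged: 612 × 1/4 = 153
  ebony-bodied vestigial-winged: 612 × 1/4 = 153
χ² = Σ (O − E)² / E
  gray-bodied normal-winged: (146 − 153)² / 153 = 0.3203
  gray-bodied vestigial-winged: (155 − 153)² / 153 = 0.0261
  ebony-bodied normal-winged: (160 − 153)² / 153 = 0.3203
  ebony-bodied vestigial-winged: (151 − 153)² / 153 = 0.0261
χ² = 0.3203 + 0.0261 + 0.3203 + 0.0261 = 0.6928 ≈ 0.693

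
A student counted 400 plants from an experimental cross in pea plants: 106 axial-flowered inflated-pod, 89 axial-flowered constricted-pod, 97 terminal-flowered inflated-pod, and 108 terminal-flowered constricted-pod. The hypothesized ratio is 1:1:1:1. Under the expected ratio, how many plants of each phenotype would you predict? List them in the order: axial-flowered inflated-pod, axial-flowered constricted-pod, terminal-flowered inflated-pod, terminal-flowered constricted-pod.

100, 100, 100, 100

Under the 1:1:1:1 hypothesis (Σ ratio = 4, N = 400):
  axial-flowered inflated-pod: 400 × 1/4 = 100
  axial-flowered constricted-pod: 400 × 1/4 = 100
  terminal-flowered inflated-pod: 400 × 1/4 = 100
  terminal-flowered constricted-pod: 400 × 1/4 = 100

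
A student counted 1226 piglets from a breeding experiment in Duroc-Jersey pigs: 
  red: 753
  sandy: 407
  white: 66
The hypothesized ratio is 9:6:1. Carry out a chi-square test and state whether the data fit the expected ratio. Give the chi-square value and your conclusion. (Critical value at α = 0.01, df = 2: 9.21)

Under the 9:6:1 hypothesis (Σ ratio = 16, N = 1226):
  red: 1226 × 9/16 = 689.625
  sandy: 1226 × 6/16 = 459.75
  white: 1226 × 1/16 = 76.625
χ² = Σ (O − E)² / E
  red: (753 − 689.625)² / 689.625 = 5.8240
  sandy: (407 − 459.75)² / 459.75 = 6.0523
  white: (66 − 76.625)² / 76.625 = 1.4733
χ² = 5.8240 + 6.0523 + 1.4733 = 13.3496 ≈ 13.350
Degrees of freedom = 3 − 1 = 2; critical value at α = 0.01 is 9.21.
Since 13.350 > 9.21, we reject the null hypothesis — the data do not fit the 9:6:1 ratio.

13.350; not consistent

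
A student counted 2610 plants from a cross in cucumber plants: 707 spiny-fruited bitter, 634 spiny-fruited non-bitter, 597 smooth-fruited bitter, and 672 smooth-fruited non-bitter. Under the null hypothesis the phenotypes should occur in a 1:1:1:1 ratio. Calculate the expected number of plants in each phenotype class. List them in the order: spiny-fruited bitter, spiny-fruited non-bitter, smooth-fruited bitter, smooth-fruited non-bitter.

Expected counts for N = 2610 under a 1:1:1:1 ratio (total parts = 4):
  spiny-fruited bitter: 2610 × 1/4 = 652.5
  spiny-fruited non-bitter: 2610 × 1/4 = 652.5
  smooth-fruited bitter: 2610 × 1/4 = 652.5
  smooth-fruited non-bitter: 2610 × 1/4 = 652.5

652.5, 652.5, 652.5, 652.5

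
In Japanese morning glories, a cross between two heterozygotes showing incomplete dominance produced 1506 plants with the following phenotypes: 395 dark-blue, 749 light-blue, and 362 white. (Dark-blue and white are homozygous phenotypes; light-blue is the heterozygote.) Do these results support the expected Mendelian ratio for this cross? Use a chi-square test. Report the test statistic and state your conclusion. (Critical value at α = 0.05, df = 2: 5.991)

1.489; consistent

With incomplete dominance, a heterozygote × heterozygote cross gives a 1:2:1 phenotypic ratio.
Expected counts for N = 1506 under a 1:2:1 ratio (total parts = 4):
  dark-blue: 1506 × 1/4 = 376.5
  light-blue: 1506 × 2/4 = 753
  white: 1506 × 1/4 = 376.5
χ² = Σ (O − E)² / E
  dark-blue: (395 − 376.5)² / 376.5 = 0.9090
  light-blue: (749 − 753)² / 753 = 0.0212
  white: (362 − 376.5)² / 376.5 = 0.5584
χ² = 0.9090 + 0.0212 + 0.5584 = 1.4886 ≈ 1.489
Degrees of freedom = 3 − 1 = 2; critical value at α = 0.05 is 5.991.
Since 1.489 < 5.991, we fail to reject the null hypothesis — the data are consistent with the 1:2:1 ratio.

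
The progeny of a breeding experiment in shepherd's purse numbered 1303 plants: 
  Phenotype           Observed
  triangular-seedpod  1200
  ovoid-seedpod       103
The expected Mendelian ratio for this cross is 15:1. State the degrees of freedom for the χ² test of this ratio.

A goodness-of-fit test with 2 phenotype classes has df = 2 − 1 = 1.

1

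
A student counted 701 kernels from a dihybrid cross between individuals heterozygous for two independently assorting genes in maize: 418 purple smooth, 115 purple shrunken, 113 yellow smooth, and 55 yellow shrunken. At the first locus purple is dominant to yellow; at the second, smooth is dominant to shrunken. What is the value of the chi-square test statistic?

A dihybrid F₂ with independent assortment and complete dominance at both loci gives a 9:3:3:1 phenotypic ratio.
Under the 9:3:3:1 hypothesis (Σ ratio = 16, N = 701):
  purple smooth: 701 × 9/16 = 394.3125
  purple shrunken: 701 × 3/16 = 131.4375
  yellow smooth: 701 × 3/16 = 131.4375
  yellow shrunken: 701 × 1/16 = 43.8125
χ² = Σ (O − E)² / E
  purple smooth: (418 − 394.3125)² / 394.3125 = 1.4230
  purple shrunken: (115 − 131.4375)² / 131.4375 = 2.0557
  yellow smooth: (113 − 131.4375)² / 131.4375 = 2.5863
  yellow shrunken: (55 − 43.8125)² / 43.8125 = 2.8567
χ² = 1.4230 + 2.0557 + 2.5863 + 2.8567 = 8.9217 ≈ 8.922

8.922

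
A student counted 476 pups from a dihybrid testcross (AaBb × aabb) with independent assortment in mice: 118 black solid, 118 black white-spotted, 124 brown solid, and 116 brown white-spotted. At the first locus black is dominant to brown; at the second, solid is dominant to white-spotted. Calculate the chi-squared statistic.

A dihybrid testcross with independent assortment gives a 1:1:1:1 ratio.
Under the 1:1:1:1 hypothesis (Σ ratio = 4, N = 476):
  black solid: 476 × 1/4 = 119
  black white-spotted: 476 × 1/4 = 119
  brown solid: 476 × 1/4 = 119
  brown white-spotted: 476 × 1/4 = 119
χ² = Σ (O − E)² / E
  black solid: (118 − 119)² / 119 = 0.0084
  black white-spotted: (118 − 119)² / 119 = 0.0084
  brown solid: (124 − 119)² / 119 = 0.2101
  brown white-spotted: (116 − 119)² / 119 = 0.0756
χ² = 0.0084 + 0.0084 + 0.2101 + 0.0756 = 0.3025 ≈ 0.303

0.303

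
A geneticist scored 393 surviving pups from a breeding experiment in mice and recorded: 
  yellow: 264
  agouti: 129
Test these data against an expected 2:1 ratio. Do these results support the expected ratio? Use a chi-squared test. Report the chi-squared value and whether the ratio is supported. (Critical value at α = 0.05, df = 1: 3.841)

0.046; consistent

Under the 2:1 hypothesis (Σ ratio = 3, N = 393):
  yellow: 393 × 2/3 = 262
  agouti: 393 × 1/3 = 131
χ² = Σ (O − E)² / E
  yellow: (264 − 262)² / 262 = 0.0153
  agouti: (129 − 131)² / 131 = 0.0305
χ² = 0.0153 + 0.0305 = 0.0458 ≈ 0.046
Degrees of freedom = 2 − 1 = 1; critical value at α = 0.05 is 3.841.
Since 0.046 < 3.841, we fail to reject the null hypothesis — the data are consistent with the 2:1 ratio.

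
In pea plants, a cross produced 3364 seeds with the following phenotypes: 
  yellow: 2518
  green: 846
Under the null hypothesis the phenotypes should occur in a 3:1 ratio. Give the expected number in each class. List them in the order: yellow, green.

Under the 3:1 hypothesis (Σ ratio = 4, N = 3364):
  yellow: 3364 × 3/4 = 2523
  green: 3364 × 1/4 = 841

2523, 841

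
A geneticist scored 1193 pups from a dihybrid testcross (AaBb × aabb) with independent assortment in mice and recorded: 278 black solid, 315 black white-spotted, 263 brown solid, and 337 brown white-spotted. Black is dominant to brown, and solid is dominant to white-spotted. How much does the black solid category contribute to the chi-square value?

A dihybrid testcross with independent assortment gives a 1:1:1:1 ratio.
Expected counts for N = 1193 under a 1:1:1:1 ratio (total parts = 4):
  black solid: 1193 × 1/4 = 298.25
  black white-spotted: 1193 × 1/4 = 298.25
  brown solid: 1193 × 1/4 = 298.25
  brown white-spotted: 1193 × 1/4 = 298.25
Contribution of black solid: (278 − 298.25)² / 298.25 = 1.3749

1.375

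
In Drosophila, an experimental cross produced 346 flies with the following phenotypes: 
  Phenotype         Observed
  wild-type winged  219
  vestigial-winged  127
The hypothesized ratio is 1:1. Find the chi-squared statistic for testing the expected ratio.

24.462

The 1:1 ratio has 2 parts, so with N = 346 the expected counts are:
  wild-type winged: 346 × 1/2 = 173
  vestigial-winged: 346 × 1/2 = 173
χ² = Σ (O − E)² / E
  wild-type winged: (219 − 173)² / 173 = 12.2312
  vestigial-winged: (127 − 173)² / 173 = 12.2312
χ² = 12.2312 + 12.2312 = 24.4624 ≈ 24.462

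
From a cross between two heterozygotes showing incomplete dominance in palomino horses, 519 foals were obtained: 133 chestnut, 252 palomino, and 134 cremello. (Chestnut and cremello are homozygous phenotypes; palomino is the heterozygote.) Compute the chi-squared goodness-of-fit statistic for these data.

With incomplete dominance, a heterozygote × heterozygote cross gives a 1:2:1 phenotypic ratio.
Under the 1:2:1 hypothesis (Σ ratio = 4, N = 519):
  chestnut: 519 × 1/4 = 129.75
  palomino: 519 × 2/4 = 259.5
  cremello: 519 × 1/4 = 129.75
χ² = Σ (O − E)² / E
  chestnut: (133 − 129.75)² / 129.75 = 0.0814
  palomino: (252 − 259.5)² / 259.5 = 0.2168
  cremello: (134 − 129.75)² / 129.75 = 0.1392
χ² = 0.0814 + 0.2168 + 0.1392 = 0.4374 ≈ 0.437

0.437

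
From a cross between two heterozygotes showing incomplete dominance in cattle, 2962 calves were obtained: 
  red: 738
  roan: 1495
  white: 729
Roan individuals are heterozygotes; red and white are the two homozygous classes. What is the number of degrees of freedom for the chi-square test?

2

With incomplete dominance, a heterozygote × heterozygote cross gives a 1:2:1 phenotypic ratio.
A goodness-of-fit test with 3 phenotype classes has df = 3 − 1 = 2.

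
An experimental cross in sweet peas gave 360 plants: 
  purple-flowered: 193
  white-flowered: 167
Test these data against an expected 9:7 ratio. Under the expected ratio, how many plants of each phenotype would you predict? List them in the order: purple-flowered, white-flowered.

202.5, 157.5

The 9:7 ratio has 16 parts, so with N = 360 the expected counts are:
  purple-flowered: 360 × 9/16 = 202.5
  white-flowered: 360 × 7/16 = 157.5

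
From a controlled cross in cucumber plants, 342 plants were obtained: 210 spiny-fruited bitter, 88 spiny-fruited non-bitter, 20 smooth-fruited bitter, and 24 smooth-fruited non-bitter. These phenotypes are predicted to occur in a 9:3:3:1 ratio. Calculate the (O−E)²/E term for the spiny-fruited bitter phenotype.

1.615

The 9:3:3:1 ratio has 16 parts, so with N = 342 the expected counts are:
  spiny-fruited bitter: 342 × 9/16 = 192.375
  spiny-fruited non-bitter: 342 × 3/16 = 64.125
  smooth-fruited bitter: 342 × 3/16 = 64.125
  smooth-fruited non-bitter: 342 × 1/16 = 21.375
Contribution of spiny-fruited bitter: (210 − 192.375)² / 192.375 = 1.6148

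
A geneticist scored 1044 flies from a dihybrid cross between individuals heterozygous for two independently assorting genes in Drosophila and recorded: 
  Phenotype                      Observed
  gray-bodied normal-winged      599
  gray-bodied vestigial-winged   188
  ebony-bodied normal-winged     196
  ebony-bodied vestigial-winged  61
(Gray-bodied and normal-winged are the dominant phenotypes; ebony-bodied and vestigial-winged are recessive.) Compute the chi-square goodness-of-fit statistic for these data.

A dihybrid F₂ with independent assortment and complete dominance at both loci gives a 9:3:3:1 phenotypic ratio.
Under the 9:3:3:1 hypothesis (Σ ratio = 16, N = 1044):
  gray-bodied normal-winged: 1044 × 9/16 = 587.25
  gray-bodied vestigial-winged: 1044 × 3/16 = 195.75
  ebony-bodied normal-winged: 1044 × 3/16 = 195.75
  ebony-bodied vestigial-winged: 1044 × 1/16 = 65.25
χ² = Σ (O − E)² / E
  gray-bodied normal-winged: (599 − 587.25)² / 587.25 = 0.2351
  gray-bodied vestigial-winged: (188 − 195.75)² / 195.75 = 0.3068
  ebony-bodied normal-winged: (196 − 195.75)² / 195.75 = 0.0003
  ebony-bodied vestigial-winged: (61 − 65.25)² / 65.25 = 0.2768
χ² = 0.2351 + 0.3068 + 0.0003 + 0.2768 = 0.819

0.819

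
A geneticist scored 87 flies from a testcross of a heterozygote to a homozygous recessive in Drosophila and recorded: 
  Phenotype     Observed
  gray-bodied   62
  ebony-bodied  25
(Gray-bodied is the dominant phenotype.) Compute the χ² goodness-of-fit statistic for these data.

A testcross of a heterozygote (Aa × aa) gives a 1:1 phenotypic ratio.
The 1:1 ratio has 2 parts, so with N = 87 the expected counts are:
  gray-bodied: 87 × 1/2 = 43.5
  ebony-bodied: 87 × 1/2 = 43.5
χ² = Σ (O − E)² / E
  gray-bodied: (62 − 43.5)² / 43.5 = 7.8678
  ebony-bodied: (25 − 43.5)² / 43.5 = 7.8678
χ² = 7.8678 + 7.8678 = 15.7356 ≈ 15.736

15.736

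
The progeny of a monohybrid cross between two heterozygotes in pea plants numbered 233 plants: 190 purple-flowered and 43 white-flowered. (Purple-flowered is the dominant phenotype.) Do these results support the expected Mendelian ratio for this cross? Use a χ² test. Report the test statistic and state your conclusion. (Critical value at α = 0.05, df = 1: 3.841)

5.323; not consistent

For a monohybrid cross between heterozygotes with complete dominance, the expected phenotypic ratio is 3:1.
Under the 3:1 hypothesis (Σ ratio = 4, N = 233):
  purple-flowered: 233 × 3/4 = 174.75
  white-flowered: 233 × 1/4 = 58.25
χ² = Σ (O − E)² / E
  purple-flowered: (190 − 174.75)² / 174.75 = 1.3308
  white-flowered: (43 − 58.25)² / 58.25 = 3.9925
χ² = 1.3308 + 3.9925 = 5.3233 ≈ 5.323
Degrees of freedom = 2 − 1 = 1; critical value at α = 0.05 is 3.841.
Since 5.323 > 3.841, we reject the null hypothesis — the data do not fit the 3:1 ratio.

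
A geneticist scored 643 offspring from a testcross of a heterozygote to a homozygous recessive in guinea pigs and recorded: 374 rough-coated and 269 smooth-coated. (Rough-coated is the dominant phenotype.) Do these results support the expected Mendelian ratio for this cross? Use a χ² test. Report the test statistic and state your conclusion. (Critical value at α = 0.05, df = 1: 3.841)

17.146; not consistent

A testcross of a heterozygote (Aa × aa) gives a 1:1 phenotypic ratio.
The 1:1 ratio has 2 parts, so with N = 643 the expected counts are:
  rough-coated: 643 × 1/2 = 321.5
  smooth-coated: 643 × 1/2 = 321.5
χ² = Σ (O − E)² / E
  rough-coated: (374 − 321.5)² / 321.5 = 8.5731
  smooth-coated: (269 − 321.5)² / 321.5 = 8.5731
χ² = 8.5731 + 8.5731 = 17.1462 ≈ 17.146
Degrees of freedom = 2 − 1 = 1; critical value at α = 0.05 is 3.841.
Since 17.146 > 3.841, we reject the null hypothesis — the data do not fit the 1:1 ratio.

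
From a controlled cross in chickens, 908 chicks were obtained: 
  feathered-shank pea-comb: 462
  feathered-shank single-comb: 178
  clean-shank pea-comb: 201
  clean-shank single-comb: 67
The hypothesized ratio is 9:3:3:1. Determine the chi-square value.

12.411

Total ratio parts = 16. Expected numbers out of 908:
  feathered-shank pea-comb: 908 × 9/16 = 510.75
  feathered-shank single-comb: 908 × 3/16 = 170.25
  clean-shank pea-comb: 908 × 3/16 = 170.25
  clean-shank single-comb: 908 × 1/16 = 56.75
χ² = Σ (O − E)² / E
  feathered-shank pea-comb: (462 − 510.75)² / 510.75 = 4.6531
  feathered-shank single-comb: (178 − 170.25)² / 170.25 = 0.3528
  clean-shank pea-comb: (201 − 170.25)² / 170.25 = 5.5540
  clean-shank single-comb: (67 − 56.75)² / 56.75 = 1.8513
χ² = 4.6531 + 0.3528 + 5.5540 + 1.8513 = 12.4112 ≈ 12.411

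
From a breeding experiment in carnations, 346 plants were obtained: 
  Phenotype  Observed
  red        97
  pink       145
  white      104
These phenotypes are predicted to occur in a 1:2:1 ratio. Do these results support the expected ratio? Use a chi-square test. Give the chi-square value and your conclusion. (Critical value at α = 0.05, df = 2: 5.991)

9.347; not consistent

Total ratio parts = 4. Expected numbers out of 346:
  red: 346 × 1/4 = 86.5
  pink: 346 × 2/4 = 173
  white: 346 × 1/4 = 86.5
χ² = Σ (O − E)² / E
  red: (97 − 86.5)² / 86.5 = 1.2746
  pink: (145 − 173)² / 173 = 4.5318
  white: (104 − 86.5)² / 86.5 = 3.5405
χ² = 1.2746 + 4.5318 + 3.5405 = 9.3469 ≈ 9.347
Degrees of freedom = 3 − 1 = 2; critical value at α = 0.05 is 5.991.
Since 9.347 > 5.991, we reject the null hypothesis — the data do not fit the 1:2:1 ratio.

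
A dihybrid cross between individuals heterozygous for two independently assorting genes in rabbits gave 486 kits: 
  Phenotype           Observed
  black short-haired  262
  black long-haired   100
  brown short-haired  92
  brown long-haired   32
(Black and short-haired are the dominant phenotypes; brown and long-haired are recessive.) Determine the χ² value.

A dihybrid F₂ with independent assortment and complete dominance at both loci gives a 9:3:3:1 phenotypic ratio.
Total ratio parts = 16. Expected numbers out of 486:
  black short-haired: 486 × 9/16 = 273.375
  black long-haired: 486 × 3/16 = 91.125
  brown short-haired: 486 × 3/16 = 91.125
  brown long-haired: 486 × 1/16 = 30.375
χ² = Σ (O − E)² / E
  black short-haired: (262 − 273.375)² / 273.375 = 0.4733
  black long-haired: (100 − 91.125)² / 91.125 = 0.8644
  brown short-haired: (92 − 91.125)² / 91.125 = 0.0084
  brown long-haired: (32 − 30.375)² / 30.375 = 0.0869
χ² = 0.4733 + 0.8644 + 0.0084 + 0.0869 = 1.433

1.433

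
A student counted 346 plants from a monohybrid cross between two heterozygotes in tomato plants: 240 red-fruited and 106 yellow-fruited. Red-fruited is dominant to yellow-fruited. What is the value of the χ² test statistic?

5.861

For a monohybrid cross between heterozygotes with complete dominance, the expected phenotypic ratio is 3:1.
The 3:1 ratio has 4 parts, so with N = 346 the expected counts are:
  red-fruited: 346 × 3/4 = 259.5
  yellow-fruited: 346 × 1/4 = 86.5
χ² = Σ (O − E)² / E
  red-fruited: (240 − 259.5)² / 259.5 = 1.4653
  yellow-fruited: (106 − 86.5)² / 86.5 = 4.3960
χ² = 1.4653 + 4.3960 = 5.8613 ≈ 5.861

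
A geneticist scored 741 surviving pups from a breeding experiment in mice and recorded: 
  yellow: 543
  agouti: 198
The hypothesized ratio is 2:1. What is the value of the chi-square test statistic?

14.581

Total ratio parts = 3. Expected numbers out of 741:
  yellow: 741 × 2/3 = 494
  agouti: 741 × 1/3 = 247
χ² = Σ (O − E)² / E
  yellow: (543 − 494)² / 494 = 4.8603
  agouti: (198 − 247)² / 247 = 9.7206
χ² = 4.8603 + 9.7206 = 14.5809 ≈ 14.581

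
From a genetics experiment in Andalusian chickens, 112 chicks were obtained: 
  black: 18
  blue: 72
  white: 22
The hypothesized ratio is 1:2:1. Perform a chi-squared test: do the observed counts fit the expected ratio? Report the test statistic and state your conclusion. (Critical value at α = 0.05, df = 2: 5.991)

Total ratio parts = 4. Expected numbers out of 112:
  black: 112 × 1/4 = 28
  blue: 112 × 2/4 = 56
  white: 112 × 1/4 = 28
χ² = Σ (O − E)² / E
  black: (18 − 28)² / 28 = 3.5714
  blue: (72 − 56)² / 56 = 4.5714
  white: (22 − 28)² / 28 = 1.2857
χ² = 3.5714 + 4.5714 + 1.2857 = 9.4285 ≈ 9.429
Degrees of freedom = 3 − 1 = 2; critical value at α = 0.05 is 5.991.
Since 9.429 > 5.991, we reject the null hypothesis — the data do not fit the 1:2:1 ratio.

9.429; not consistent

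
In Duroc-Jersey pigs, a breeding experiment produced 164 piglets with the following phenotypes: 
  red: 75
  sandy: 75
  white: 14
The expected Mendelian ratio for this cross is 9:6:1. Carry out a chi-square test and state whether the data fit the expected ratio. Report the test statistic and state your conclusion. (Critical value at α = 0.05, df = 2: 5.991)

7.561; not consistent

The 9:6:1 ratio has 16 parts, so with N = 164 the expected counts are:
  red: 164 × 9/16 = 92.25
  sandy: 164 × 6/16 = 61.5
  white: 164 × 1/16 = 10.25
χ² = Σ (O − E)² / E
  red: (75 − 92.25)² / 92.25 = 3.2256
  sandy: (75 − 61.5)² / 61.5 = 2.9634
  white: (14 − 10.25)² / 10.25 = 1.3720
χ² = 3.2256 + 2.9634 + 1.3720 = 7.561
Degrees of freedom = 3 − 1 = 2; critical value at α = 0.05 is 5.991.
Since 7.561 > 5.991, we reject the null hypothesis — the data do not fit the 9:6:1 ratio.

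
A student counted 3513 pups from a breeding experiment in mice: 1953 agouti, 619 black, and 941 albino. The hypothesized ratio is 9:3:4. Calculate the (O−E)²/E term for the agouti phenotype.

0.269

Expected counts for N = 3513 under a 9:3:4 ratio (total parts = 16):
  agouti: 3513 × 9/16 = 1976.0625
  black: 3513 × 3/16 = 658.6875
  albino: 3513 × 4/16 = 878.25
Contribution of agouti: (1953 − 1976.0625)² / 1976.0625 = 0.2692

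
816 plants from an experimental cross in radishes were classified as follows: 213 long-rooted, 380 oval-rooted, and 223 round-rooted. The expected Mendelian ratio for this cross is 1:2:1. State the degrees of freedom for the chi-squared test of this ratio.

2

A goodness-of-fit test with 3 phenotype classes has df = 3 − 1 = 2.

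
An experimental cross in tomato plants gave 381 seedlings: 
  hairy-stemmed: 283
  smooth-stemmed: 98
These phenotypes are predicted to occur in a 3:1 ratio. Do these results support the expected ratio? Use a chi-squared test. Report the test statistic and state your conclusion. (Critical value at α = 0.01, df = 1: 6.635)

Expected counts for N = 381 under a 3:1 ratio (total parts = 4):
  hairy-stemmed: 381 × 3/4 = 285.75
  smooth-stemmed: 381 × 1/4 = 95.25
χ² = Σ (O − E)² / E
  hairy-stemmed: (283 − 285.75)² / 285.75 = 0.0265
  smooth-stemmed: (98 − 95.25)² / 95.25 = 0.0794
χ² = 0.0265 + 0.0794 = 0.1059 ≈ 0.106
Degrees of freedom = 2 − 1 = 1; critical value at α = 0.01 is 6.635.
Since 0.106 < 6.635, we fail to reject the null hypothesis — the data are consistent with the 3:1 ratio.

0.106; consistent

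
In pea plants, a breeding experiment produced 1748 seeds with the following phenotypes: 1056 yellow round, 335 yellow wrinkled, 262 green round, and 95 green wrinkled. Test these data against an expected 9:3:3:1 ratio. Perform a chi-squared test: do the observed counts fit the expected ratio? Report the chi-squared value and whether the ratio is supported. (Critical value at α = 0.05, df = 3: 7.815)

Total ratio parts = 16. Expected numbers out of 1748:
  yellow round: 1748 × 9/16 = 983.25
  yellow wrinkled: 1748 × 3/16 = 327.75
  green round: 1748 × 3/16 = 327.75
  green wrinkled: 1748 × 1/16 = 109.25
χ² = Σ (O − E)² / E
  yellow round: (1056 − 983.25)² / 983.25 = 5.3827
  yellow wrinkled: (335 − 327.75)² / 327.75 = 0.1604
  green round: (262 − 327.75)² / 327.75 = 13.1901
  green wrinkled: (95 − 109.25)² / 109.25 = 1.8587
χ² = 5.3827 + 0.1604 + 13.1901 + 1.8587 = 20.5919 ≈ 20.592
Degrees of freedom = 4 − 1 = 3; critical value at α = 0.05 is 7.815.
Since 20.592 > 7.815, we reject the null hypothesis — the data do not fit the 9:3:3:1 ratio.

20.592; not consistent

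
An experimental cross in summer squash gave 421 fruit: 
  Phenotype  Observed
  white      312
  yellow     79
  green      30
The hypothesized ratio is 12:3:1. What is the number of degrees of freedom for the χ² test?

2

A goodness-of-fit test with 3 phenotype classes has df = 3 − 1 = 2.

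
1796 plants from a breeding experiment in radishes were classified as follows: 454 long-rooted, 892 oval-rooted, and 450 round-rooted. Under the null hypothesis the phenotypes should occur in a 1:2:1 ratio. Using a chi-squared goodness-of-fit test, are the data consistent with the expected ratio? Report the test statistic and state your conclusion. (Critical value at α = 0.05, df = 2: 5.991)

0.098; consistent

Under the 1:2:1 hypothesis (Σ ratio = 4, N = 1796):
  long-rooted: 1796 × 1/4 = 449
  oval-rooted: 1796 × 2/4 = 898
  round-rooted: 1796 × 1/4 = 449
χ² = Σ (O − E)² / E
  long-rooted: (454 − 449)² / 449 = 0.0557
  oval-rooted: (892 − 898)² / 898 = 0.0401
  round-rooted: (450 − 449)² / 449 = 0.0022
χ² = 0.0557 + 0.0401 + 0.0022 = 0.098
Degrees of freedom = 3 − 1 = 2; critical value at α = 0.05 is 5.991.
Since 0.098 < 5.991, we fail to reject the null hypothesis — the data are consistent with the 1:2:1 ratio.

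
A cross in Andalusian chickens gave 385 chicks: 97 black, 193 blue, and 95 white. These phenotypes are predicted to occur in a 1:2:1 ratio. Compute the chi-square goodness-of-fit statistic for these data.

0.023

Expected counts for N = 385 under a 1:2:1 ratio (total parts = 4):
  black: 385 × 1/4 = 96.25
  blue: 385 × 2/4 = 192.5
  white: 385 × 1/4 = 96.25
χ² = Σ (O − E)² / E
  black: (97 − 96.25)² / 96.25 = 0.0058
  blue: (193 − 192.5)² / 192.5 = 0.0013
  white: (95 − 96.25)² / 96.25 = 0.0162
χ² = 0.0058 + 0.0013 + 0.0162 = 0.0233 ≈ 0.023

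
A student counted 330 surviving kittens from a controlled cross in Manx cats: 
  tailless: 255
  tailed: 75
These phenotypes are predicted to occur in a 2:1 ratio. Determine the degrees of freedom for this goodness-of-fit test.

1

A goodness-of-fit test with 2 phenotype classes has df = 2 − 1 = 1.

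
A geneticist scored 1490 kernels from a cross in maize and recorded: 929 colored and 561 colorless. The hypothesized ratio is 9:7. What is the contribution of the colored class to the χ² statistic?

9.853

Total ratio parts = 16. Expected numbers out of 1490:
  colored: 1490 × 9/16 = 838.125
  colorless: 1490 × 7/16 = 651.875
Contribution of colored: (929 − 838.125)² / 838.125 = 9.8533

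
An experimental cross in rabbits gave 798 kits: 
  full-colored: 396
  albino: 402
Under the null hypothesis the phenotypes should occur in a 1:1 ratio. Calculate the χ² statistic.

Total ratio parts = 2. Expected numbers out of 798:
  full-colored: 798 × 1/2 = 399
  albino: 798 × 1/2 = 399
χ² = Σ (O − E)² / E
  full-colored: (396 − 399)² / 399 = 0.0226
  albino: (402 − 399)² / 399 = 0.0226
χ² = 0.0226 + 0.0226 = 0.0452 ≈ 0.045

0.045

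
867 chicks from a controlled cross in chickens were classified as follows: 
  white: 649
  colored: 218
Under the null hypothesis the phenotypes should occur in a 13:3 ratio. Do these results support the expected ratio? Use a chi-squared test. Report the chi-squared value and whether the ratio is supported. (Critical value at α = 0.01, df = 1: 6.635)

Total ratio parts = 16. Expected numbers out of 867:
  white: 867 × 13/16 = 704.4375
  colored: 867 × 3/16 = 162.5625
χ² = Σ (O − E)² / E
  white: (649 − 704.4375)² / 704.4375 = 4.3628
  colored: (218 − 162.5625)² / 162.5625 = 18.9054
χ² = 4.3628 + 18.9054 = 23.2682 ≈ 23.268
Degrees of freedom = 2 − 1 = 1; critical value at α = 0.01 is 6.635.
Since 23.268 > 6.635, we reject the null hypothesis — the data do not fit the 13:3 ratio.

23.268; not consistent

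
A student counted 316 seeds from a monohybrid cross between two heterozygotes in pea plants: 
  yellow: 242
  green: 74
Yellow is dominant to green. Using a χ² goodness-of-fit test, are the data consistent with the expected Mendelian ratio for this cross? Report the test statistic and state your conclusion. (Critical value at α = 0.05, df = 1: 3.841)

0.422; consistent

For a monohybrid cross between heterozygotes with complete dominance, the expected phenotypic ratio is 3:1.
Expected counts for N = 316 under a 3:1 ratio (total parts = 4):
  yellow: 316 × 3/4 = 237
  green: 316 × 1/4 = 79
χ² = Σ (O − E)² / E
  yellow: (242 − 237)² / 237 = 0.1055
  green: (74 − 79)² / 79 = 0.3165
χ² = 0.1055 + 0.3165 = 0.422
Degrees of freedom = 2 − 1 = 1; critical value at α = 0.05 is 3.841.
Since 0.422 < 3.841, we fail to reject the null hypothesis — the data are consistent with the 3:1 ratio.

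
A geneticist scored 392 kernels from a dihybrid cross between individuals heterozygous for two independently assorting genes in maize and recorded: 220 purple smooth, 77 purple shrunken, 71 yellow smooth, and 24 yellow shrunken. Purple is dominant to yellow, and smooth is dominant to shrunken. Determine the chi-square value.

A dihybrid F₂ with independent assortment and complete dominance at both loci gives a 9:3:3:1 phenotypic ratio.
The 9:3:3:1 ratio has 16 parts, so with N = 392 the expected counts are:
  purple smooth: 392 × 9/16 = 220.5
  purple shrunken: 392 × 3/16 = 73.5
  yellow smooth: 392 × 3/16 = 73.5
  yellow shrunken: 392 × 1/16 = 24.5
χ² = Σ (O − E)² / E
  purple smooth: (220 − 220.5)² / 220.5 = 0.0011
  purple shrunken: (77 − 73.5)² / 73.5 = 0.1667
  yellow smooth: (71 − 73.5)² / 73.5 = 0.0850
  yellow shrunken: (24 − 24.5)² / 24.5 = 0.0102
χ² = 0.0011 + 0.1667 + 0.0850 + 0.0102 = 0.263

0.263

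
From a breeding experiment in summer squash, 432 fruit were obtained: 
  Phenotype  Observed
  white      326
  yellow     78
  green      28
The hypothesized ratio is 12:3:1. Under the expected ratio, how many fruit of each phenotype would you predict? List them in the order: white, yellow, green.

324, 81, 27

The 12:3:1 ratio has 16 parts, so with N = 432 the expected counts are:
  white: 432 × 12/16 = 324
  yellow: 432 × 3/16 = 81
  green: 432 × 1/16 = 27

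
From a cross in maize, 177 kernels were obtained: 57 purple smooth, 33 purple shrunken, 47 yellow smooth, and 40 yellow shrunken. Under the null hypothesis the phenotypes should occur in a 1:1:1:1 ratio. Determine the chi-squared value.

Under the 1:1:1:1 hypothesis (Σ ratio = 4, N = 177):
  purple smooth: 177 × 1/4 = 44.25
  purple shrunken: 177 × 1/4 = 44.25
  yellow smooth: 177 × 1/4 = 44.25
  yellow shrunken: 177 × 1/4 = 44.25
χ² = Σ (O − E)² / E
  purple smooth: (57 − 44.25)² / 44.25 = 3.6737
  purple shrunken: (33 − 44.25)² / 44.25 = 2.8602
  yellow smooth: (47 − 44.25)² / 44.25 = 0.1709
  yellow shrunken: (40 − 44.25)² / 44.25 = 0.4082
χ² = 3.6737 + 2.8602 + 0.1709 + 0.4082 = 7.113

7.113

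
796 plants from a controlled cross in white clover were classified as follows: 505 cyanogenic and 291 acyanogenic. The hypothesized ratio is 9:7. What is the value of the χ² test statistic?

16.732

Expected counts for N = 796 under a 9:7 ratio (total parts = 16):
  cyanogenic: 796 × 9/16 = 447.75
  acyanogenic: 796 × 7/16 = 348.25
χ² = Σ (O − E)² / E
  cyanogenic: (505 − 447.75)² / 447.75 = 7.3201
  acyanogenic: (291 − 348.25)² / 348.25 = 9.4115
χ² = 7.3201 + 9.4115 = 16.7316 ≈ 16.732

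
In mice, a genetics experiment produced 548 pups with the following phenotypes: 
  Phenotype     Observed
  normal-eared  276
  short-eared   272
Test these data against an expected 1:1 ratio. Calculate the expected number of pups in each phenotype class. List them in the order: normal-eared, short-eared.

The 1:1 ratio has 2 parts, so with N = 548 the expected counts are:
  normal-eared: 548 × 1/2 = 274
  short-eared: 548 × 1/2 = 274

274, 274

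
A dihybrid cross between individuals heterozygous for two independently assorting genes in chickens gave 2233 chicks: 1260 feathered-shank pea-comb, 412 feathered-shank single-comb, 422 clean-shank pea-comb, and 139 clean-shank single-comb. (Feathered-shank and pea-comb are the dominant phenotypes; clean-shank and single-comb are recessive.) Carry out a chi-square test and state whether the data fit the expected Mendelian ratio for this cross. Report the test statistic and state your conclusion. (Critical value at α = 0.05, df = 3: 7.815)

A dihybrid F₂ with independent assortment and complete dominance at both loci gives a 9:3:3:1 phenotypic ratio.
The 9:3:3:1 ratio has 16 parts, so with N = 2233 the expected counts are:
  feathered-shank pea-comb: 2233 × 9/16 = 1256.0625
  feathered-shank single-comb: 2233 × 3/16 = 418.6875
  clean-shank pea-comb: 2233 × 3/16 = 418.6875
  clean-shank single-comb: 2233 × 1/16 = 139.5625
χ² = Σ (O − E)² / E
  feathered-shank pea-comb: (1260 − 1256.0625)² / 1256.0625 = 0.0123
  feathered-shank single-comb: (412 − 418.6875)² / 418.6875 = 0.1068
  clean-shank pea-comb: (422 − 418.6875)² / 418.6875 = 0.0262
  clean-shank single-comb: (139 − 139.5625)² / 139.5625 = 0.0023
χ² = 0.0123 + 0.1068 + 0.0262 + 0.0023 = 0.1476 ≈ 0.148
Degrees of freedom = 4 − 1 = 3; critical value at α = 0.05 is 7.815.
Since 0.148 < 7.815, we fail to reject the null hypothesis — the data are consistent with the 9:3:3:1 ratio.

0.148; consistent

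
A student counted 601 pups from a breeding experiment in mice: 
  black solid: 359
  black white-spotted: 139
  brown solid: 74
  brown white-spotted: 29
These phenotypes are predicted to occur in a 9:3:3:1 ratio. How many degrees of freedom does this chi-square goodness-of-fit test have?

3

A goodness-of-fit test with 4 phenotype classes has df = 4 − 1 = 3.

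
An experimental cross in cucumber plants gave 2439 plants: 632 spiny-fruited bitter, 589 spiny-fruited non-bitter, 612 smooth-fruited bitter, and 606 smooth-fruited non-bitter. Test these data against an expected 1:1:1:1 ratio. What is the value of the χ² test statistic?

Expected counts for N = 2439 under a 1:1:1:1 ratio (total parts = 4):
  spiny-fruited bitter: 2439 × 1/4 = 609.75
  spiny-fruited non-bitter: 2439 × 1/4 = 609.75
  smooth-fruited bitter: 2439 × 1/4 = 609.75
  smooth-fruited non-bitter: 2439 × 1/4 = 609.75
χ² = Σ (O − E)² / E
  spiny-fruited bitter: (632 − 609.75)² / 609.75 = 0.8119
  spiny-fruited non-bitter: (589 − 609.75)² / 609.75 = 0.7061
  smooth-fruited bitter: (612 − 609.75)² / 609.75 = 0.0083
  smooth-fruited non-bitter: (606 − 609.75)² / 609.75 = 0.0231
χ² = 0.8119 + 0.7061 + 0.0083 + 0.0231 = 1.5494 ≈ 1.549

1.549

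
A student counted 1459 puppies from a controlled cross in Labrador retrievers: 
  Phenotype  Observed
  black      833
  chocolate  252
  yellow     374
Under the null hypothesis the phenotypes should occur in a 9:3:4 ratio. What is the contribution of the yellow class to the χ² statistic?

Expected counts for N = 1459 under a 9:3:4 ratio (total parts = 16):
  black: 1459 × 9/16 = 820.6875
  chocolate: 1459 × 3/16 = 273.5625
  yellow: 1459 × 4/16 = 364.75
Contribution of yellow: (374 − 364.75)² / 364.75 = 0.2346

0.235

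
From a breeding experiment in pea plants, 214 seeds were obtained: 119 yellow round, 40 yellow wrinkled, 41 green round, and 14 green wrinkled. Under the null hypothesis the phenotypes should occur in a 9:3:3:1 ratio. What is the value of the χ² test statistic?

The 9:3:3:1 ratio has 16 parts, so with N = 214 the expected counts are:
  yellow round: 214 × 9/16 = 120.375
  yellow wrinkled: 214 × 3/16 = 40.125
  green round: 214 × 3/16 = 40.125
  green wrinkled: 214 × 1/16 = 13.375
χ² = Σ (O − E)² / E
  yellow round: (119 − 120.375)² / 120.375 = 0.0157
  yellow wrinkled: (40 − 40.125)² / 40.125 = 0.0004
  green round: (41 − 40.125)² / 40.125 = 0.0191
  green wrinkled: (14 − 13.375)² / 13.375 = 0.0292
χ² = 0.0157 + 0.0004 + 0.0191 + 0.0292 = 0.0644 ≈ 0.064

0.064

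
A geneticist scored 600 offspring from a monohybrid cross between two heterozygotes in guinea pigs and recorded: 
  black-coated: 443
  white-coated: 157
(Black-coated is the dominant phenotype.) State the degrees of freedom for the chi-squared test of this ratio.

1

For a monohybrid cross between heterozygotes with complete dominance, the expected phenotypic ratio is 3:1.
A goodness-of-fit test with 2 phenotype classes has df = 2 − 1 = 1.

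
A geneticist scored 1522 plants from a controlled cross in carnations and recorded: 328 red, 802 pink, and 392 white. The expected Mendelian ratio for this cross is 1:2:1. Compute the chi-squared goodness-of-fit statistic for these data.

Under the 1:2:1 hypothesis (Σ ratio = 4, N = 1522):
  red: 1522 × 1/4 = 380.5
  pink: 1522 × 2/4 = 761
  white: 1522 × 1/4 = 380.5
χ² = Σ (O − E)² / E
  red: (328 − 380.5)² / 380.5 = 7.2438
  pink: (802 − 761)² / 761 = 2.2089
  white: (392 − 380.5)² / 380.5 = 0.3476
χ² = 7.2438 + 2.2089 + 0.3476 = 9.8003 ≈ 9.800

9.800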